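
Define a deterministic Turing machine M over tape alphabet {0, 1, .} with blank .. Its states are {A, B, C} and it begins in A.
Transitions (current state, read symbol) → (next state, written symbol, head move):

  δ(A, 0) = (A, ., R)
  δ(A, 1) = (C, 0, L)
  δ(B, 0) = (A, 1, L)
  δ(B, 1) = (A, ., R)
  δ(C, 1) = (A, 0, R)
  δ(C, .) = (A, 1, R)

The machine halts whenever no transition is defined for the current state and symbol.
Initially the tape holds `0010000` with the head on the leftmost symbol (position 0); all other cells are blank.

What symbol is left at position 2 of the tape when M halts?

state=A head=0 tape=[0]010000.   (A,0)→(A,.,R)
state=A head=1 tape=.[0]10000.   (A,0)→(A,.,R)
state=A head=2 tape=..[1]0000.   (A,1)→(C,0,L)
state=C head=1 tape=.[.]00000.   (C,.)→(A,1,R)
state=A head=2 tape=.1[0]0000.   (A,0)→(A,.,R)
state=A head=3 tape=.1.[0]000.   (A,0)→(A,.,R)
state=A head=4 tape=.1..[0]00.   (A,0)→(A,.,R)
state=A head=5 tape=.1...[0]0.   (A,0)→(A,.,R)
state=A head=6 tape=.1....[0].   (A,0)→(A,.,R)
state=A head=7 tape=.1.....[.]
Cell 2 holds . when M halts.

.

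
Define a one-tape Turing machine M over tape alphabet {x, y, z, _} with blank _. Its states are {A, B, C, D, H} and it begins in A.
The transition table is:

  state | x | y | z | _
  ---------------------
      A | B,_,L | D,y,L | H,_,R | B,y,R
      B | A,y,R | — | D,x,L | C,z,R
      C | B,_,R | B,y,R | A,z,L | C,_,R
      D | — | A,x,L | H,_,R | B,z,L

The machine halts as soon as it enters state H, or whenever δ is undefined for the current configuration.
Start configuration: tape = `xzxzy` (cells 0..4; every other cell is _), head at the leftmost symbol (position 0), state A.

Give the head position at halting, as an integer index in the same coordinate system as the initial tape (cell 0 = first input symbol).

0

state=A head=0 tape=_[x]zxzy   (A,x)→(B,_,L)
state=B head=-1 tape=[_]_zxzy   (B,_)→(C,z,R)
state=C head=0 tape=z[_]zxzy   (C,_)→(C,_,R)
state=C head=1 tape=z_[z]xzy   (C,z)→(A,z,L)
state=A head=0 tape=z[_]zxzy   (A,_)→(B,y,R)
state=B head=1 tape=zy[z]xzy   (B,z)→(D,x,L)
state=D head=0 tape=z[y]xxzy   (D,y)→(A,x,L)
state=A head=-1 tape=[z]xxxzy   (A,z)→(H,_,R)
state=H head=0 tape=_[x]xxzy
At halt the head is at cell 0.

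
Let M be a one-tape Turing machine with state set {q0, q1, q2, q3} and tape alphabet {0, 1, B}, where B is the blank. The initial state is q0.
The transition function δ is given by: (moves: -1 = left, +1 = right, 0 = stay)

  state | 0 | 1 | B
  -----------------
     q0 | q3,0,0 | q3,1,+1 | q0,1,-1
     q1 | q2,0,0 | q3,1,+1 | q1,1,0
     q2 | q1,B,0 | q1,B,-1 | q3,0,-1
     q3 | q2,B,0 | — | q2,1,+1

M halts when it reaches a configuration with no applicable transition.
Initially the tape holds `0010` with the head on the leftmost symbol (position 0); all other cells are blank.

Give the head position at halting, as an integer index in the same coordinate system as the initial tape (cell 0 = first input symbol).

q0 | B[0]010   read 0 → write 0, move 0, go to q3
q3 | B[0]010   read 0 → write B, move 0, go to q2
q2 | B[B]010   read B → write 0, move -1, go to q3
q3 | [B]0010   read B → write 1, move +1, go to q2
q2 | 1[0]010   read 0 → write B, move 0, go to q1
q1 | 1[B]010   read B → write 1, move 0, go to q1
q1 | 1[1]010   read 1 → write 1, move +1, go to q3
q3 | 11[0]10   read 0 → write B, move 0, go to q2
q2 | 11[B]10   read B → write 0, move -1, go to q3
q3 | 1[1]010
At halt the head is at cell 0.

0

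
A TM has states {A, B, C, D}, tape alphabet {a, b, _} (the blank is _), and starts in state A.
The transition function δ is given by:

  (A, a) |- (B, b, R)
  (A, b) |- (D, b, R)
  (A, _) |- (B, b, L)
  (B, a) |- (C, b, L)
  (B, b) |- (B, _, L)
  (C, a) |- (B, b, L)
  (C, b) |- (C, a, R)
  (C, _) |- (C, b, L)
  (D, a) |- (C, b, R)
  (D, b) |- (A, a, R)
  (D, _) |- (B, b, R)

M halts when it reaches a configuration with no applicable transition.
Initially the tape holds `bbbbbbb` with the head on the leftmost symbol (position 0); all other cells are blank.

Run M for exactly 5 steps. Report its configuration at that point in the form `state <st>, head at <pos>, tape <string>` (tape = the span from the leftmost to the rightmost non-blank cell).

state=A head=0 tape=[b]bbbbbb   (A,b)→(D,b,R)
state=D head=1 tape=b[b]bbbbb   (D,b)→(A,a,R)
state=A head=2 tape=ba[b]bbbb   (A,b)→(D,b,R)
state=D head=3 tape=bab[b]bbb   (D,b)→(A,a,R)
state=A head=4 tape=baba[b]bb   (A,b)→(D,b,R)
state=D head=5 tape=babab[b]b
After 5 steps: state D, head at 5, tape bababbb.

state D, head at 5, tape bababbb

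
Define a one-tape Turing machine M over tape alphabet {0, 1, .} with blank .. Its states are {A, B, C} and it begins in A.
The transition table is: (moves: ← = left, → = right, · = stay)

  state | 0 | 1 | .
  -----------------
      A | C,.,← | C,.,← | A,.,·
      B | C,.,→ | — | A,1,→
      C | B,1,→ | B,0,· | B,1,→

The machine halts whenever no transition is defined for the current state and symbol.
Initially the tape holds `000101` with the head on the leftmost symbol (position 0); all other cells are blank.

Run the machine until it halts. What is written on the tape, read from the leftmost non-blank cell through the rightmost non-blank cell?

1.1..11

A | .[0]00101   read 0 → write ., move ←, go to C
C | [.].00101   read . → write 1, move →, go to B
B | 1[.]00101   read . → write 1, move →, go to A
A | 11[0]0101   read 0 → write ., move ←, go to C
C | 1[1].0101   read 1 → write 0, move ·, go to B
B | 1[0].0101   read 0 → write ., move →, go to C
C | 1.[.]0101   read . → write 1, move →, go to B
B | 1.1[0]101   read 0 → write ., move →, go to C
C | 1.1.[1]01   read 1 → write 0, move ·, go to B
B | 1.1.[0]01   read 0 → write ., move →, go to C
C | 1.1..[0]1   read 0 → write 1, move →, go to B
B | 1.1..1[1]
The non-blank tape span at halt is 1.1..11.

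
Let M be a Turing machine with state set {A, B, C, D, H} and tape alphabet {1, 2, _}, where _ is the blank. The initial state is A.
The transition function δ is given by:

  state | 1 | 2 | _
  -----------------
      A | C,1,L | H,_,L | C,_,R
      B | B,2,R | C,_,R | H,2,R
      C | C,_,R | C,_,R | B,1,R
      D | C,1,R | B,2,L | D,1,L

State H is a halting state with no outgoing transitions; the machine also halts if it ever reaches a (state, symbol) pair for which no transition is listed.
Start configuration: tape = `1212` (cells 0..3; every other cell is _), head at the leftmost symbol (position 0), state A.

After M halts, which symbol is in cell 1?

_

A | _[1]212___   read 1 → write 1, move L, go to C
C | [_]1212___   read _ → write 1, move R, go to B
B | 1[1]212___   read 1 → write 2, move R, go to B
B | 12[2]12___   read 2 → write _, move R, go to C
C | 12_[1]2___   read 1 → write _, move R, go to C
C | 12__[2]___   read 2 → write _, move R, go to C
C | 12___[_]__   read _ → write 1, move R, go to B
B | 12___1[_]_   read _ → write 2, move R, go to H
H | 12___12[_]
Cell 1 holds _ when M halts.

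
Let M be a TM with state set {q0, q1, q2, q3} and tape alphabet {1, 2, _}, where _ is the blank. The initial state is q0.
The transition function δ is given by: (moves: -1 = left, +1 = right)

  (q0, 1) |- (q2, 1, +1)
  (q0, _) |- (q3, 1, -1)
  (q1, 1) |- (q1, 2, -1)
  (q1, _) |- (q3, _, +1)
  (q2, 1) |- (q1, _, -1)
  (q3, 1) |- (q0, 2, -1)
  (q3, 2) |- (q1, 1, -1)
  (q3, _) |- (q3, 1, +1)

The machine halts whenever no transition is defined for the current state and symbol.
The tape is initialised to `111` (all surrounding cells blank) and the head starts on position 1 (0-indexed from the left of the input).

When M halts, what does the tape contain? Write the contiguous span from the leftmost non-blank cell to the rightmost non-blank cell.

q0 | __1[1]1   read 1 → write 1, move +1, go to q2
q2 | __11[1]   read 1 → write _, move -1, go to q1
q1 | __1[1]_   read 1 → write 2, move -1, go to q1
q1 | __[1]2_   read 1 → write 2, move -1, go to q1
q1 | _[_]22_   read _ → write _, move +1, go to q3
q3 | __[2]2_   read 2 → write 1, move -1, go to q1
q1 | _[_]12_   read _ → write _, move +1, go to q3
q3 | __[1]2_   read 1 → write 2, move -1, go to q0
q0 | _[_]22_   read _ → write 1, move -1, go to q3
q3 | [_]122_   read _ → write 1, move +1, go to q3
q3 | 1[1]22_   read 1 → write 2, move -1, go to q0
q0 | [1]222_   read 1 → write 1, move +1, go to q2
q2 | 1[2]22_
The non-blank tape span at halt is 1222.

1222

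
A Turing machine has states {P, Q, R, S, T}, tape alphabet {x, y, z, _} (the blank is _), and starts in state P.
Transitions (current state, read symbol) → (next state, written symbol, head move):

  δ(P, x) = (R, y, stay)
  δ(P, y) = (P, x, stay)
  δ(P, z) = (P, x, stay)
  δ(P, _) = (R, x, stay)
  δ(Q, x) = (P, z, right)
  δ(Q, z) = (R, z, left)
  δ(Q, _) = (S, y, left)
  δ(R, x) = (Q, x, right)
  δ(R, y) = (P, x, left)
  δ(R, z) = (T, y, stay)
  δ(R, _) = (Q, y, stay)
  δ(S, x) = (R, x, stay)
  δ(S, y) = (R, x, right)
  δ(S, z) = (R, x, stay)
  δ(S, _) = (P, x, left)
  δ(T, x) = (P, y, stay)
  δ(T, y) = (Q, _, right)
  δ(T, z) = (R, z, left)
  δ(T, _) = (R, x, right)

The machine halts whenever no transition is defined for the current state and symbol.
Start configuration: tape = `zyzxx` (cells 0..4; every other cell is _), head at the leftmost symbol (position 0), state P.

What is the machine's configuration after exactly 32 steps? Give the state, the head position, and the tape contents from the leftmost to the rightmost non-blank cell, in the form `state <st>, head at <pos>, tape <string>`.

state=P head=0 tape=___[z]yzxx   (P,z)→(P,x,stay)
state=P head=0 tape=___[x]yzxx   (P,x)→(R,y,stay)
state=R head=0 tape=___[y]yzxx   (R,y)→(P,x,left)
state=P head=-1 tape=__[_]xyzxx   (P,_)→(R,x,stay)
state=R head=-1 tape=__[x]xyzxx   (R,x)→(Q,x,right)
state=Q head=0 tape=__x[x]yzxx   (Q,x)→(P,z,right)
state=P head=1 tape=__xz[y]zxx   (P,y)→(P,x,stay)
state=P head=1 tape=__xz[x]zxx   (P,x)→(R,y,stay)
state=R head=1 tape=__xz[y]zxx   (R,y)→(P,x,left)
state=P head=0 tape=__x[z]xzxx   (P,z)→(P,x,stay)
state=P head=0 tape=__x[x]xzxx   (P,x)→(R,y,stay)
state=R head=0 tape=__x[y]xzxx   (R,y)→(P,x,left)
state=P head=-1 tape=__[x]xxzxx   (P,x)→(R,y,stay)
state=R head=-1 tape=__[y]xxzxx   (R,y)→(P,x,left)
state=P head=-2 tape=_[_]xxxzxx   (P,_)→(R,x,stay)
state=R head=-2 tape=_[x]xxxzxx   (R,x)→(Q,x,right)
state=Q head=-1 tape=_x[x]xxzxx   (Q,x)→(P,z,right)
state=P head=0 tape=_xz[x]xzxx   (P,x)→(R,y,stay)
state=R head=0 tape=_xz[y]xzxx   (R,y)→(P,x,left)
state=P head=-1 tape=_x[z]xxzxx   (P,z)→(P,x,stay)
state=P head=-1 tape=_x[x]xxzxx   (P,x)→(R,y,stay)
state=R head=-1 tape=_x[y]xxzxx   (R,y)→(P,x,left)
state=P head=-2 tape=_[x]xxxzxx   (P,x)→(R,y,stay)
state=R head=-2 tape=_[y]xxxzxx   (R,y)→(P,x,left)
state=P head=-3 tape=[_]xxxxzxx   (P,_)→(R,x,stay)
state=R head=-3 tape=[x]xxxxzxx   (R,x)→(Q,x,right)
state=Q head=-2 tape=x[x]xxxzxx   (Q,x)→(P,z,right)
state=P head=-1 tape=xz[x]xxzxx   (P,x)→(R,y,stay)
state=R head=-1 tape=xz[y]xxzxx   (R,y)→(P,x,left)
state=P head=-2 tape=x[z]xxxzxx   (P,z)→(P,x,stay)
state=P head=-2 tape=x[x]xxxzxx   (P,x)→(R,y,stay)
state=R head=-2 tape=x[y]xxxzxx   (R,y)→(P,x,left)
state=P head=-3 tape=[x]xxxxzxx
After 32 steps: state P, head at -3, tape xxxxxzxx.

state P, head at -3, tape xxxxxzxx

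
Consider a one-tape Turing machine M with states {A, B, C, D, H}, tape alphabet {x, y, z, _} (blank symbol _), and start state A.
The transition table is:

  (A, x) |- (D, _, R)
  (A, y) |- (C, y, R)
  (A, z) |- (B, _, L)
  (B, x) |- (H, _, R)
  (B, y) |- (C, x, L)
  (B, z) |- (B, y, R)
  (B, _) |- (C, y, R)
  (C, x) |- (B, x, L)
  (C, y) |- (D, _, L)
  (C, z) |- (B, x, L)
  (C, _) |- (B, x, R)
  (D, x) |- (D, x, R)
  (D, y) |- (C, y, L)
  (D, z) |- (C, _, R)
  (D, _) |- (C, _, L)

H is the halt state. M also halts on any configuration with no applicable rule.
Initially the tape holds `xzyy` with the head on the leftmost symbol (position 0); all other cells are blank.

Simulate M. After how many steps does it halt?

A | __[x]zyy   read x → write _, move R, go to D
D | ___[z]yy   read z → write _, move R, go to C
C | ____[y]y   read y → write _, move L, go to D
D | ___[_]_y   read _ → write _, move L, go to C
C | __[_]__y   read _ → write x, move R, go to B
B | __x[_]_y   read _ → write y, move R, go to C
C | __xy[_]y   read _ → write x, move R, go to B
B | __xyx[y]   read y → write x, move L, go to C
C | __xy[x]x   read x → write x, move L, go to B
B | __x[y]xx   read y → write x, move L, go to C
C | __[x]xxx   read x → write x, move L, go to B
B | _[_]xxxx   read _ → write y, move R, go to C
C | _y[x]xxx   read x → write x, move L, go to B
B | _[y]xxxx   read y → write x, move L, go to C
C | [_]xxxxx   read _ → write x, move R, go to B
B | x[x]xxxx   read x → write _, move R, go to H
H | x_[x]xxx
M halts after 16 transitions.

16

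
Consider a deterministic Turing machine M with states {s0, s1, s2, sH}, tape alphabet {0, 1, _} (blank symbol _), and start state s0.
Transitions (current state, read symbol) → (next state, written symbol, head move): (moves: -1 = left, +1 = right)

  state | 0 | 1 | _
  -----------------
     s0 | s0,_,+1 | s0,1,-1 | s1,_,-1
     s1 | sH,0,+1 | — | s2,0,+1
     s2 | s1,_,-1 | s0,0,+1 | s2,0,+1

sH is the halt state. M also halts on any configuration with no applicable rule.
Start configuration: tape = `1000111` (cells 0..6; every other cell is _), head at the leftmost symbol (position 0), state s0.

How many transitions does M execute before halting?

s0 | __[1]000111   read 1 → write 1, move -1, go to s0
s0 | _[_]1000111   read _ → write _, move -1, go to s1
s1 | [_]_1000111   read _ → write 0, move +1, go to s2
s2 | 0[_]1000111   read _ → write 0, move +1, go to s2
s2 | 00[1]000111   read 1 → write 0, move +1, go to s0
s0 | 000[0]00111   read 0 → write _, move +1, go to s0
s0 | 000_[0]0111   read 0 → write _, move +1, go to s0
s0 | 000__[0]111   read 0 → write _, move +1, go to s0
s0 | 000___[1]11   read 1 → write 1, move -1, go to s0
s0 | 000__[_]111   read _ → write _, move -1, go to s1
s1 | 000_[_]_111   read _ → write 0, move +1, go to s2
s2 | 000_0[_]111   read _ → write 0, move +1, go to s2
s2 | 000_00[1]11   read 1 → write 0, move +1, go to s0
s0 | 000_000[1]1   read 1 → write 1, move -1, go to s0
s0 | 000_00[0]11   read 0 → write _, move +1, go to s0
s0 | 000_00_[1]1   read 1 → write 1, move -1, go to s0
s0 | 000_00[_]11   read _ → write _, move -1, go to s1
s1 | 000_0[0]_11   read 0 → write 0, move +1, go to sH
sH | 000_00[_]11
M halts after 18 transitions.

18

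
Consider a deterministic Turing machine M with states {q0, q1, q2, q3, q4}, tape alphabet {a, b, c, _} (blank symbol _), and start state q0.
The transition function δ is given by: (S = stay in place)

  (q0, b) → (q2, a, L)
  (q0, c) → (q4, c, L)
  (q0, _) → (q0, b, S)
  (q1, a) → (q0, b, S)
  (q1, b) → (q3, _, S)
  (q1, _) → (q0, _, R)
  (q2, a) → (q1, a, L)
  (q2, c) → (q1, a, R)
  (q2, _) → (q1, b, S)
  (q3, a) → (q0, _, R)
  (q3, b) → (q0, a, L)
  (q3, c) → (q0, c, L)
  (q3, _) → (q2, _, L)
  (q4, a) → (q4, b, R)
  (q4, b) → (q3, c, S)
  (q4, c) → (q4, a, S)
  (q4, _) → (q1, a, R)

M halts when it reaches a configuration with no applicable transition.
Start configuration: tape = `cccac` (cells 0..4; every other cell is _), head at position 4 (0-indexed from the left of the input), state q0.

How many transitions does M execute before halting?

14

state=q0 head=4 tape=ccca[c]___   (q0,c)→(q4,c,L)
state=q4 head=3 tape=ccc[a]c___   (q4,a)→(q4,b,R)
state=q4 head=4 tape=cccb[c]___   (q4,c)→(q4,a,S)
state=q4 head=4 tape=cccb[a]___   (q4,a)→(q4,b,R)
state=q4 head=5 tape=cccbb[_]__   (q4,_)→(q1,a,R)
state=q1 head=6 tape=cccbba[_]_   (q1,_)→(q0,_,R)
state=q0 head=7 tape=cccbba_[_]   (q0,_)→(q0,b,S)
state=q0 head=7 tape=cccbba_[b]   (q0,b)→(q2,a,L)
state=q2 head=6 tape=cccbba[_]a   (q2,_)→(q1,b,S)
state=q1 head=6 tape=cccbba[b]a   (q1,b)→(q3,_,S)
state=q3 head=6 tape=cccbba[_]a   (q3,_)→(q2,_,L)
state=q2 head=5 tape=cccbb[a]_a   (q2,a)→(q1,a,L)
state=q1 head=4 tape=cccb[b]a_a   (q1,b)→(q3,_,S)
state=q3 head=4 tape=cccb[_]a_a   (q3,_)→(q2,_,L)
state=q2 head=3 tape=ccc[b]_a_a
M halts after 14 transitions.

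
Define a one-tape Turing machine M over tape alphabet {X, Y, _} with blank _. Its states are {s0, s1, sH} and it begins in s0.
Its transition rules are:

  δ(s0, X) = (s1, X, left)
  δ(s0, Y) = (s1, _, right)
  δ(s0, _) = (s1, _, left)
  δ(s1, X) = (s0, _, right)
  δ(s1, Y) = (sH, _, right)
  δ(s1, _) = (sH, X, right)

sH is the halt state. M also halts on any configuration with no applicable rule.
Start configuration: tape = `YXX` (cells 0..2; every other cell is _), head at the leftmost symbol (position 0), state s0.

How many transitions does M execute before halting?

4

state=s0 head=0 tape=[Y]XX   (s0,Y)→(s1,_,right)
state=s1 head=1 tape=_[X]X   (s1,X)→(s0,_,right)
state=s0 head=2 tape=__[X]   (s0,X)→(s1,X,left)
state=s1 head=1 tape=_[_]X   (s1,_)→(sH,X,right)
state=sH head=2 tape=_X[X]
M halts after 4 transitions.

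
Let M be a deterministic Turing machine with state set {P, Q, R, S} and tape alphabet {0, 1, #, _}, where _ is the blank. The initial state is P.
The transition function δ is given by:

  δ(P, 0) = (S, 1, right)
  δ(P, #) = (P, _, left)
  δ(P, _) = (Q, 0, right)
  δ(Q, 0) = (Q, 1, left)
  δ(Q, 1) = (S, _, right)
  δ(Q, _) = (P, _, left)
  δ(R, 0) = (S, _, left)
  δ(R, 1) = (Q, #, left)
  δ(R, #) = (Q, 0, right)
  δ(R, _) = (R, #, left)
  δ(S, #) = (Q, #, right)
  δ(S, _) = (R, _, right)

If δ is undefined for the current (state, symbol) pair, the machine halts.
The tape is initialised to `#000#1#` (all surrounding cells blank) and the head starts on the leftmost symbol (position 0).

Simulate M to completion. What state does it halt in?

state=P head=0 tape=___[#]000#1#   (P,#)→(P,_,left)
state=P head=-1 tape=__[_]_000#1#   (P,_)→(Q,0,right)
state=Q head=0 tape=__0[_]000#1#   (Q,_)→(P,_,left)
state=P head=-1 tape=__[0]_000#1#   (P,0)→(S,1,right)
state=S head=0 tape=__1[_]000#1#   (S,_)→(R,_,right)
state=R head=1 tape=__1_[0]00#1#   (R,0)→(S,_,left)
state=S head=0 tape=__1[_]_00#1#   (S,_)→(R,_,right)
state=R head=1 tape=__1_[_]00#1#   (R,_)→(R,#,left)
state=R head=0 tape=__1[_]#00#1#   (R,_)→(R,#,left)
state=R head=-1 tape=__[1]##00#1#   (R,1)→(Q,#,left)
state=Q head=-2 tape=_[_]###00#1#   (Q,_)→(P,_,left)
state=P head=-3 tape=[_]_###00#1#   (P,_)→(Q,0,right)
state=Q head=-2 tape=0[_]###00#1#   (Q,_)→(P,_,left)
state=P head=-3 tape=[0]_###00#1#   (P,0)→(S,1,right)
state=S head=-2 tape=1[_]###00#1#   (S,_)→(R,_,right)
state=R head=-1 tape=1_[#]##00#1#   (R,#)→(Q,0,right)
state=Q head=0 tape=1_0[#]#00#1#
No transition is defined for (Q, #); M halts in state Q.

Q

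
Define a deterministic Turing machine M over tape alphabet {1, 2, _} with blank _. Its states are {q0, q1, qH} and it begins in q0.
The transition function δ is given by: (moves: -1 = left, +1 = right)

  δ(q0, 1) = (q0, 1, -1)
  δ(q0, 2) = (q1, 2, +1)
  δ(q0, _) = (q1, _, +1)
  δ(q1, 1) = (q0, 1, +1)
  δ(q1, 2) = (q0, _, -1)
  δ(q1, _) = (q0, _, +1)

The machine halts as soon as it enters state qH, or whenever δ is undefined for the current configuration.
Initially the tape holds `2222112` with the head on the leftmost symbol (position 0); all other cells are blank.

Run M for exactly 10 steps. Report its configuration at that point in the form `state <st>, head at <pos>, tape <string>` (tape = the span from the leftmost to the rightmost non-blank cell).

state=q0 head=0 tape=[2]222112   (q0,2)→(q1,2,+1)
state=q1 head=1 tape=2[2]22112   (q1,2)→(q0,_,-1)
state=q0 head=0 tape=[2]_22112   (q0,2)→(q1,2,+1)
state=q1 head=1 tape=2[_]22112   (q1,_)→(q0,_,+1)
state=q0 head=2 tape=2_[2]2112   (q0,2)→(q1,2,+1)
state=q1 head=3 tape=2_2[2]112   (q1,2)→(q0,_,-1)
state=q0 head=2 tape=2_[2]_112   (q0,2)→(q1,2,+1)
state=q1 head=3 tape=2_2[_]112   (q1,_)→(q0,_,+1)
state=q0 head=4 tape=2_2_[1]12   (q0,1)→(q0,1,-1)
state=q0 head=3 tape=2_2[_]112   (q0,_)→(q1,_,+1)
state=q1 head=4 tape=2_2_[1]12
After 10 steps: state q1, head at 4, tape 2_2_112.

state q1, head at 4, tape 2_2_112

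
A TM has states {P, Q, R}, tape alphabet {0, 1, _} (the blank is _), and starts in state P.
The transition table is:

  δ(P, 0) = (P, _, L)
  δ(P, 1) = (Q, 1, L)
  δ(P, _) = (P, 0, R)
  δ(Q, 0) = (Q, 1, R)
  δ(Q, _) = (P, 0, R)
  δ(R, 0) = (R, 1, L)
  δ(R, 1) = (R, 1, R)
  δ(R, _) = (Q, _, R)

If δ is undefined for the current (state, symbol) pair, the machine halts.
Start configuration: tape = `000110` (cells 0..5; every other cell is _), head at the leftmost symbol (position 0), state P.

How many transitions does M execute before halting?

state=P head=0 tape=___[0]00110   (P,0)→(P,_,L)
state=P head=-1 tape=__[_]_00110   (P,_)→(P,0,R)
state=P head=0 tape=__0[_]00110   (P,_)→(P,0,R)
state=P head=1 tape=__00[0]0110   (P,0)→(P,_,L)
state=P head=0 tape=__0[0]_0110   (P,0)→(P,_,L)
state=P head=-1 tape=__[0]__0110   (P,0)→(P,_,L)
state=P head=-2 tape=_[_]___0110   (P,_)→(P,0,R)
state=P head=-1 tape=_0[_]__0110   (P,_)→(P,0,R)
state=P head=0 tape=_00[_]_0110   (P,_)→(P,0,R)
state=P head=1 tape=_000[_]0110   (P,_)→(P,0,R)
state=P head=2 tape=_0000[0]110   (P,0)→(P,_,L)
state=P head=1 tape=_000[0]_110   (P,0)→(P,_,L)
state=P head=0 tape=_00[0]__110   (P,0)→(P,_,L)
state=P head=-1 tape=_0[0]___110   (P,0)→(P,_,L)
state=P head=-2 tape=_[0]____110   (P,0)→(P,_,L)
state=P head=-3 tape=[_]_____110   (P,_)→(P,0,R)
state=P head=-2 tape=0[_]____110   (P,_)→(P,0,R)
state=P head=-1 tape=00[_]___110   (P,_)→(P,0,R)
state=P head=0 tape=000[_]__110   (P,_)→(P,0,R)
state=P head=1 tape=0000[_]_110   (P,_)→(P,0,R)
state=P head=2 tape=00000[_]110   (P,_)→(P,0,R)
state=P head=3 tape=000000[1]10   (P,1)→(Q,1,L)
state=Q head=2 tape=00000[0]110   (Q,0)→(Q,1,R)
state=Q head=3 tape=000001[1]10
M halts after 23 transitions.

23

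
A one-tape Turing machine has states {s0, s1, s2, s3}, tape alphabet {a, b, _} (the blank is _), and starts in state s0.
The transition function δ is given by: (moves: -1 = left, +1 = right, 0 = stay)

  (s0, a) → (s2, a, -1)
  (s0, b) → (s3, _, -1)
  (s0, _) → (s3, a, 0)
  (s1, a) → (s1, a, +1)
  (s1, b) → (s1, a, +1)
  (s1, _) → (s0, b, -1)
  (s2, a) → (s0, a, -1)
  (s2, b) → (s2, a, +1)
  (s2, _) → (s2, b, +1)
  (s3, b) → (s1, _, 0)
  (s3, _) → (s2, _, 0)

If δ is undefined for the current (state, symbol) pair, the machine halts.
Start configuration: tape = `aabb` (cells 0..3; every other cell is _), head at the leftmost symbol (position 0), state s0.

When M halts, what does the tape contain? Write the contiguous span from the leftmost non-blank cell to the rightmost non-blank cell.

s0 | ___[a]abb   read a → write a, move -1, go to s2
s2 | __[_]aabb   read _ → write b, move +1, go to s2
s2 | __b[a]abb   read a → write a, move -1, go to s0
s0 | __[b]aabb   read b → write _, move -1, go to s3
s3 | _[_]_aabb   read _ → write _, move 0, go to s2
s2 | _[_]_aabb   read _ → write b, move +1, go to s2
s2 | _b[_]aabb   read _ → write b, move +1, go to s2
s2 | _bb[a]abb   read a → write a, move -1, go to s0
s0 | _b[b]aabb   read b → write _, move -1, go to s3
s3 | _[b]_aabb   read b → write _, move 0, go to s1
s1 | _[_]_aabb   read _ → write b, move -1, go to s0
s0 | [_]b_aabb   read _ → write a, move 0, go to s3
s3 | [a]b_aabb
The non-blank tape span at halt is ab_aabb.

ab_aabb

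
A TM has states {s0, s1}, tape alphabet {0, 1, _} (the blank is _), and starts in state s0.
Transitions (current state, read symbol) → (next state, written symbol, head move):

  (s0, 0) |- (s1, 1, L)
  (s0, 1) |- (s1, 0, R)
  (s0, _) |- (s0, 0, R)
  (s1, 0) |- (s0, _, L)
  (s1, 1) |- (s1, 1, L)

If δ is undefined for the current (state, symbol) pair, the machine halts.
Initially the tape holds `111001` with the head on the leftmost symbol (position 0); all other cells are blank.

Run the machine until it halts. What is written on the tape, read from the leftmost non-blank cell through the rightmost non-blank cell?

state=s0 head=0 tape=__[1]11001   (s0,1)→(s1,0,R)
state=s1 head=1 tape=__0[1]1001   (s1,1)→(s1,1,L)
state=s1 head=0 tape=__[0]11001   (s1,0)→(s0,_,L)
state=s0 head=-1 tape=_[_]_11001   (s0,_)→(s0,0,R)
state=s0 head=0 tape=_0[_]11001   (s0,_)→(s0,0,R)
state=s0 head=1 tape=_00[1]1001   (s0,1)→(s1,0,R)
state=s1 head=2 tape=_000[1]001   (s1,1)→(s1,1,L)
state=s1 head=1 tape=_00[0]1001   (s1,0)→(s0,_,L)
state=s0 head=0 tape=_0[0]_1001   (s0,0)→(s1,1,L)
state=s1 head=-1 tape=_[0]1_1001   (s1,0)→(s0,_,L)
state=s0 head=-2 tape=[_]_1_1001   (s0,_)→(s0,0,R)
state=s0 head=-1 tape=0[_]1_1001   (s0,_)→(s0,0,R)
state=s0 head=0 tape=00[1]_1001   (s0,1)→(s1,0,R)
state=s1 head=1 tape=000[_]1001
The non-blank tape span at halt is 000_1001.

000_1001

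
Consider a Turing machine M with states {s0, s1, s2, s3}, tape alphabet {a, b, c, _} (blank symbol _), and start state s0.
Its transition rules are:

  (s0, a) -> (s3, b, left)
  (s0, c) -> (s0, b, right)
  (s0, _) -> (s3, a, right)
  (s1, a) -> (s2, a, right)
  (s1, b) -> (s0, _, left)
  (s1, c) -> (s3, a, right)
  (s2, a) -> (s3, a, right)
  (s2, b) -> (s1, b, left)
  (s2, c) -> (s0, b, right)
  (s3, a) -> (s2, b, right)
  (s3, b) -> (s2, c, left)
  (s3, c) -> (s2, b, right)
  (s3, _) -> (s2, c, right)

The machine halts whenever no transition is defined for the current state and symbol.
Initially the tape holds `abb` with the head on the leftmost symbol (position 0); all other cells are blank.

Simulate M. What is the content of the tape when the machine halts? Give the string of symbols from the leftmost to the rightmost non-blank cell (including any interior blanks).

s0 | __[a]bb   read a → write b, move left, go to s3
s3 | _[_]bbb   read _ → write c, move right, go to s2
s2 | _c[b]bb   read b → write b, move left, go to s1
s1 | _[c]bbb   read c → write a, move right, go to s3
s3 | _a[b]bb   read b → write c, move left, go to s2
s2 | _[a]cbb   read a → write a, move right, go to s3
s3 | _a[c]bb   read c → write b, move right, go to s2
s2 | _ab[b]b   read b → write b, move left, go to s1
s1 | _a[b]bb   read b → write _, move left, go to s0
s0 | _[a]_bb   read a → write b, move left, go to s3
s3 | [_]b_bb   read _ → write c, move right, go to s2
s2 | c[b]_bb   read b → write b, move left, go to s1
s1 | [c]b_bb   read c → write a, move right, go to s3
s3 | a[b]_bb   read b → write c, move left, go to s2
s2 | [a]c_bb   read a → write a, move right, go to s3
s3 | a[c]_bb   read c → write b, move right, go to s2
s2 | ab[_]bb
The non-blank tape span at halt is ab_bb.

ab_bb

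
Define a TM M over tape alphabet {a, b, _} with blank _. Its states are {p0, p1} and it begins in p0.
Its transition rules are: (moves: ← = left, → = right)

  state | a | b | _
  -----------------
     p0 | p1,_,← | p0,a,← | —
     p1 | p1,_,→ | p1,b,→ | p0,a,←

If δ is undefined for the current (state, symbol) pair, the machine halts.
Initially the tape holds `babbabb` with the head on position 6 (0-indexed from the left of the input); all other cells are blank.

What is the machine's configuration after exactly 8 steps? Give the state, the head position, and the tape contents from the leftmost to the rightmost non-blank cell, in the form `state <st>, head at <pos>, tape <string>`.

p0 | babbab[b]   read b → write a, move ←, go to p0
p0 | babba[b]a   read b → write a, move ←, go to p0
p0 | babb[a]aa   read a → write _, move ←, go to p1
p1 | bab[b]_aa   read b → write b, move →, go to p1
p1 | babb[_]aa   read _ → write a, move ←, go to p0
p0 | bab[b]aaa   read b → write a, move ←, go to p0
p0 | ba[b]aaaa   read b → write a, move ←, go to p0
p0 | b[a]aaaaa   read a → write _, move ←, go to p1
p1 | [b]_aaaaa
After 8 steps: state p1, head at 0, tape b_aaaaa.

state p1, head at 0, tape b_aaaaa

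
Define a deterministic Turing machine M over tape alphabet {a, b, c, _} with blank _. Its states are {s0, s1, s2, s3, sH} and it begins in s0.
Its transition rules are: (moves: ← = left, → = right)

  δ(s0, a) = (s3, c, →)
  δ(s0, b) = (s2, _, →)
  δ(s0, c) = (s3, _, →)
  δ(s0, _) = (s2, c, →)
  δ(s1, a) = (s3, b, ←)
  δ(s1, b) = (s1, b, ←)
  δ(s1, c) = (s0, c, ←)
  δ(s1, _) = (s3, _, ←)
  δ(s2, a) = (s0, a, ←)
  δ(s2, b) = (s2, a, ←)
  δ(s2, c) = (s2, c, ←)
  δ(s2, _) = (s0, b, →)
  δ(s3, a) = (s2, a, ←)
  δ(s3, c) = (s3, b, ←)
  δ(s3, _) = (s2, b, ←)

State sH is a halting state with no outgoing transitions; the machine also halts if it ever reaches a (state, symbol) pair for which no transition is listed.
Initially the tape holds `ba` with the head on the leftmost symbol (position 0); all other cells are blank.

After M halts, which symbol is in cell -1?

b

state=s0 head=0 tape=_[b]a_   (s0,b)→(s2,_,→)
state=s2 head=1 tape=__[a]_   (s2,a)→(s0,a,←)
state=s0 head=0 tape=_[_]a_   (s0,_)→(s2,c,→)
state=s2 head=1 tape=_c[a]_   (s2,a)→(s0,a,←)
state=s0 head=0 tape=_[c]a_   (s0,c)→(s3,_,→)
state=s3 head=1 tape=__[a]_   (s3,a)→(s2,a,←)
state=s2 head=0 tape=_[_]a_   (s2,_)→(s0,b,→)
state=s0 head=1 tape=_b[a]_   (s0,a)→(s3,c,→)
state=s3 head=2 tape=_bc[_]   (s3,_)→(s2,b,←)
state=s2 head=1 tape=_b[c]b   (s2,c)→(s2,c,←)
state=s2 head=0 tape=_[b]cb   (s2,b)→(s2,a,←)
state=s2 head=-1 tape=[_]acb   (s2,_)→(s0,b,→)
state=s0 head=0 tape=b[a]cb   (s0,a)→(s3,c,→)
state=s3 head=1 tape=bc[c]b   (s3,c)→(s3,b,←)
state=s3 head=0 tape=b[c]bb   (s3,c)→(s3,b,←)
state=s3 head=-1 tape=[b]bbb
Cell -1 holds b when M halts.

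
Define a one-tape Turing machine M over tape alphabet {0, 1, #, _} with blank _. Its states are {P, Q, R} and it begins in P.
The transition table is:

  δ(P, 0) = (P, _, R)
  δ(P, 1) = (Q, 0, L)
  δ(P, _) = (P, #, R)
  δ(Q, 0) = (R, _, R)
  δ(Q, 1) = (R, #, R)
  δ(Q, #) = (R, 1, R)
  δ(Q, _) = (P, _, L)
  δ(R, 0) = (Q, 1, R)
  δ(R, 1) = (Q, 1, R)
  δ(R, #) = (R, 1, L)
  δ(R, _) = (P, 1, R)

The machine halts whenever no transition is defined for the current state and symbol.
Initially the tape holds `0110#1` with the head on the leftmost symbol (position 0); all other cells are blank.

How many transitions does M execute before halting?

8

P | _[0]110#1   read 0 → write _, move R, go to P
P | __[1]10#1   read 1 → write 0, move L, go to Q
Q | _[_]010#1   read _ → write _, move L, go to P
P | [_]_010#1   read _ → write #, move R, go to P
P | #[_]010#1   read _ → write #, move R, go to P
P | ##[0]10#1   read 0 → write _, move R, go to P
P | ##_[1]0#1   read 1 → write 0, move L, go to Q
Q | ##[_]00#1   read _ → write _, move L, go to P
P | #[#]_00#1
M halts after 8 transitions.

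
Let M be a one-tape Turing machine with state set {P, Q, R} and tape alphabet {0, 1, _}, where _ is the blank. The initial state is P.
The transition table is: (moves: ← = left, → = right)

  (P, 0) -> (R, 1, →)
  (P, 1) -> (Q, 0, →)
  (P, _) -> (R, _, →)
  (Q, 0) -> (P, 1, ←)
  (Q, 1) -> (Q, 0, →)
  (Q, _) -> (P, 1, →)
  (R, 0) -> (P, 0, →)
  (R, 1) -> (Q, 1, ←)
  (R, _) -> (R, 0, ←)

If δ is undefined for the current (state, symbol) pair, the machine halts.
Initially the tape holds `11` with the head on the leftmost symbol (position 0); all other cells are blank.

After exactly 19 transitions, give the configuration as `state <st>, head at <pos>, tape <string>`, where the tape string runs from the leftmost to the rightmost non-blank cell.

state P, head at 3, tape 00001

P | [1]1___   read 1 → write 0, move →, go to Q
Q | 0[1]___   read 1 → write 0, move →, go to Q
Q | 00[_]__   read _ → write 1, move →, go to P
P | 001[_]_   read _ → write _, move →, go to R
R | 001_[_]   read _ → write 0, move ←, go to R
R | 001[_]0   read _ → write 0, move ←, go to R
R | 00[1]00   read 1 → write 1, move ←, go to Q
Q | 0[0]100   read 0 → write 1, move ←, go to P
P | [0]1100   read 0 → write 1, move →, go to R
R | 1[1]100   read 1 → write 1, move ←, go to Q
Q | [1]1100   read 1 → write 0, move →, go to Q
Q | 0[1]100   read 1 → write 0, move →, go to Q
Q | 00[1]00   read 1 → write 0, move →, go to Q
Q | 000[0]0   read 0 → write 1, move ←, go to P
P | 00[0]10   read 0 → write 1, move →, go to R
R | 001[1]0   read 1 → write 1, move ←, go to Q
Q | 00[1]10   read 1 → write 0, move →, go to Q
Q | 000[1]0   read 1 → write 0, move →, go to Q
Q | 0000[0]   read 0 → write 1, move ←, go to P
P | 000[0]1
After 19 steps: state P, head at 3, tape 00001.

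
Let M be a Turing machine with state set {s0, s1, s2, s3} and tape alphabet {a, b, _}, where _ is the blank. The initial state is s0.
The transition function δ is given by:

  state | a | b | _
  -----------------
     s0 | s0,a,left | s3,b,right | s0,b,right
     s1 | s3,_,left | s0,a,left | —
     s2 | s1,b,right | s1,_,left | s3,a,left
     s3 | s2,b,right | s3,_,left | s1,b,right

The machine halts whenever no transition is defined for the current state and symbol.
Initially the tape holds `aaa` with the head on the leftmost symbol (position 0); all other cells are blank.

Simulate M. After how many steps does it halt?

11

state=s0 head=0 tape=__[a]aa   (s0,a)→(s0,a,left)
state=s0 head=-1 tape=_[_]aaa   (s0,_)→(s0,b,right)
state=s0 head=0 tape=_b[a]aa   (s0,a)→(s0,a,left)
state=s0 head=-1 tape=_[b]aaa   (s0,b)→(s3,b,right)
state=s3 head=0 tape=_b[a]aa   (s3,a)→(s2,b,right)
state=s2 head=1 tape=_bb[a]a   (s2,a)→(s1,b,right)
state=s1 head=2 tape=_bbb[a]   (s1,a)→(s3,_,left)
state=s3 head=1 tape=_bb[b]_   (s3,b)→(s3,_,left)
state=s3 head=0 tape=_b[b]__   (s3,b)→(s3,_,left)
state=s3 head=-1 tape=_[b]___   (s3,b)→(s3,_,left)
state=s3 head=-2 tape=[_]____   (s3,_)→(s1,b,right)
state=s1 head=-1 tape=b[_]___
M halts after 11 transitions.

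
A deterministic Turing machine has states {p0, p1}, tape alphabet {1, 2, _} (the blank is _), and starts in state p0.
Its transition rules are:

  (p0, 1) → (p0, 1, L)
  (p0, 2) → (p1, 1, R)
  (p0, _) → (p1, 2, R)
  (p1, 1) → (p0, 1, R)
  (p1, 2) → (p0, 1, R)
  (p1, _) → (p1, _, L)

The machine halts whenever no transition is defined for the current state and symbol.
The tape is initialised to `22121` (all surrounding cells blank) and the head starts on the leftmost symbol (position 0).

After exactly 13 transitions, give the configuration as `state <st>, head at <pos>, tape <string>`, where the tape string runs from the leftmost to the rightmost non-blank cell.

state=p0 head=0 tape=_[2]2121   (p0,2)→(p1,1,R)
state=p1 head=1 tape=_1[2]121   (p1,2)→(p0,1,R)
state=p0 head=2 tape=_11[1]21   (p0,1)→(p0,1,L)
state=p0 head=1 tape=_1[1]121   (p0,1)→(p0,1,L)
state=p0 head=0 tape=_[1]1121   (p0,1)→(p0,1,L)
state=p0 head=-1 tape=[_]11121   (p0,_)→(p1,2,R)
state=p1 head=0 tape=2[1]1121   (p1,1)→(p0,1,R)
state=p0 head=1 tape=21[1]121   (p0,1)→(p0,1,L)
state=p0 head=0 tape=2[1]1121   (p0,1)→(p0,1,L)
state=p0 head=-1 tape=[2]11121   (p0,2)→(p1,1,R)
state=p1 head=0 tape=1[1]1121   (p1,1)→(p0,1,R)
state=p0 head=1 tape=11[1]121   (p0,1)→(p0,1,L)
state=p0 head=0 tape=1[1]1121   (p0,1)→(p0,1,L)
state=p0 head=-1 tape=[1]11121
After 13 steps: state p0, head at -1, tape 111121.

state p0, head at -1, tape 111121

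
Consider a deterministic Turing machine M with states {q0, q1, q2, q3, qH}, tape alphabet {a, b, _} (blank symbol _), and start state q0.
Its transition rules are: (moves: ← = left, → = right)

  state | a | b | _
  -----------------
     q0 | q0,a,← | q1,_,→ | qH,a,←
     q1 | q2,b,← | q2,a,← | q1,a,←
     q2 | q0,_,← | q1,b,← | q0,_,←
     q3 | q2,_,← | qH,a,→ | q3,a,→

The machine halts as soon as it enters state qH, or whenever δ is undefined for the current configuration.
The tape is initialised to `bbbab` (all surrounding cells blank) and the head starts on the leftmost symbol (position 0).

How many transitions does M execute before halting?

state=q0 head=0 tape=__[b]bbab   (q0,b)→(q1,_,→)
state=q1 head=1 tape=___[b]bab   (q1,b)→(q2,a,←)
state=q2 head=0 tape=__[_]abab   (q2,_)→(q0,_,←)
state=q0 head=-1 tape=_[_]_abab   (q0,_)→(qH,a,←)
state=qH head=-2 tape=[_]a_abab
M halts after 4 transitions.

4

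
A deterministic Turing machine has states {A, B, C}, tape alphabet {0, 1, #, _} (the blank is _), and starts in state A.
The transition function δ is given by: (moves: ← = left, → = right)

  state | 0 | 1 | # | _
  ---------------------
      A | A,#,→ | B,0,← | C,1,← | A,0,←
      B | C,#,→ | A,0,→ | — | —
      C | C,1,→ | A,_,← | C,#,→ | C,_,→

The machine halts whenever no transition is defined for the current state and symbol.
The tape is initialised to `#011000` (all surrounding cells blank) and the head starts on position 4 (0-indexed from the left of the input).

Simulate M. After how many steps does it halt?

19

A | #011[0]00_   read 0 → write #, move →, go to A
A | #011#[0]0_   read 0 → write #, move →, go to A
A | #011##[0]_   read 0 → write #, move →, go to A
A | #011###[_]   read _ → write 0, move ←, go to A
A | #011##[#]0   read # → write 1, move ←, go to C
C | #011#[#]10   read # → write #, move →, go to C
C | #011##[1]0   read 1 → write _, move ←, go to A
A | #011#[#]_0   read # → write 1, move ←, go to C
C | #011[#]1_0   read # → write #, move →, go to C
C | #011#[1]_0   read 1 → write _, move ←, go to A
A | #011[#]__0   read # → write 1, move ←, go to C
C | #01[1]1__0   read 1 → write _, move ←, go to A
A | #0[1]_1__0   read 1 → write 0, move ←, go to B
B | #[0]0_1__0   read 0 → write #, move →, go to C
C | ##[0]_1__0   read 0 → write 1, move →, go to C
C | ##1[_]1__0   read _ → write _, move →, go to C
C | ##1_[1]__0   read 1 → write _, move ←, go to A
A | ##1[_]___0   read _ → write 0, move ←, go to A
A | ##[1]0___0   read 1 → write 0, move ←, go to B
B | #[#]00___0
M halts after 19 transitions.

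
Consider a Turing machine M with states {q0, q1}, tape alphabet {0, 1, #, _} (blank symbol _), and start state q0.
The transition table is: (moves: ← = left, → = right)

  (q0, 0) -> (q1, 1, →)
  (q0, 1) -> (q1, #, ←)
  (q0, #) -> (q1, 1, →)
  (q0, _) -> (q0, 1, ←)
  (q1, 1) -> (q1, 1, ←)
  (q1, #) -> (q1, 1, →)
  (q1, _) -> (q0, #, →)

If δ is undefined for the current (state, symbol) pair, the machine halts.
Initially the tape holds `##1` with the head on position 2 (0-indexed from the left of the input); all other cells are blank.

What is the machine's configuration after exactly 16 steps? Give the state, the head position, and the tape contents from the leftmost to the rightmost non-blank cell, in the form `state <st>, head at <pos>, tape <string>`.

state q1, head at 0, tape 1#1111

q0 | _##[1]__   read 1 → write #, move ←, go to q1
q1 | _#[#]#__   read # → write 1, move →, go to q1
q1 | _#1[#]__   read # → write 1, move →, go to q1
q1 | _#11[_]_   read _ → write #, move →, go to q0
q0 | _#11#[_]   read _ → write 1, move ←, go to q0
q0 | _#11[#]1   read # → write 1, move →, go to q1
q1 | _#111[1]   read 1 → write 1, move ←, go to q1
q1 | _#11[1]1   read 1 → write 1, move ←, go to q1
q1 | _#1[1]11   read 1 → write 1, move ←, go to q1
q1 | _#[1]111   read 1 → write 1, move ←, go to q1
q1 | _[#]1111   read # → write 1, move →, go to q1
q1 | _1[1]111   read 1 → write 1, move ←, go to q1
q1 | _[1]1111   read 1 → write 1, move ←, go to q1
q1 | [_]11111   read _ → write #, move →, go to q0
q0 | #[1]1111   read 1 → write #, move ←, go to q1
q1 | [#]#1111   read # → write 1, move →, go to q1
q1 | 1[#]1111
After 16 steps: state q1, head at 0, tape 1#1111.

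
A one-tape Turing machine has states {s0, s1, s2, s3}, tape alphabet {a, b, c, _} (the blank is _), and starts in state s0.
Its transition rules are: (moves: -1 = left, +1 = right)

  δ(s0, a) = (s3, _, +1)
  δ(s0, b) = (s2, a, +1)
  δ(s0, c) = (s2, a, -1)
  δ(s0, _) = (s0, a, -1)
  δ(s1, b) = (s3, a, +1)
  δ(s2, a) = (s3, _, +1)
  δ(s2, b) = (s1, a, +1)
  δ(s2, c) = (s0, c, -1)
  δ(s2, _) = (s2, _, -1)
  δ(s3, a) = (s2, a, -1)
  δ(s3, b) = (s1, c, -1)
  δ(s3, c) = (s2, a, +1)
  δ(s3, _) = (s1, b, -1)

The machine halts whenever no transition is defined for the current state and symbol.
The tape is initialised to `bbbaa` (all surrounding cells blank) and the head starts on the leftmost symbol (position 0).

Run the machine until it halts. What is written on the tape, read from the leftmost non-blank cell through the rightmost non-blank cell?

s0 | [b]bbaa   read b → write a, move +1, go to s2
s2 | a[b]baa   read b → write a, move +1, go to s1
s1 | aa[b]aa   read b → write a, move +1, go to s3
s3 | aaa[a]a   read a → write a, move -1, go to s2
s2 | aa[a]aa   read a → write _, move +1, go to s3
s3 | aa_[a]a   read a → write a, move -1, go to s2
s2 | aa[_]aa   read _ → write _, move -1, go to s2
s2 | a[a]_aa   read a → write _, move +1, go to s3
s3 | a_[_]aa   read _ → write b, move -1, go to s1
s1 | a[_]baa
The non-blank tape span at halt is a_baa.

a_baa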